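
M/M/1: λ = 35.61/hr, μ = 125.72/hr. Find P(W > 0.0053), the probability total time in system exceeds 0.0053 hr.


W ~ Exponential(μ−λ) for M/M/1.
μ − λ = 125.72 − 35.61 = 90.1100
P(W > t) = e^{−(μ−λ)t} = e^{−0.4776} = 0.620281

Final: 0.620281


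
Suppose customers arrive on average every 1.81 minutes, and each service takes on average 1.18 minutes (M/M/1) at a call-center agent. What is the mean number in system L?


λ = 60/1.81 = 33.1492 /hr
μ = 60/1.18 = 50.8475 /hr
ρ = λ/μ = 33.1492/50.8475 = 0.6519
L = ρ/(1−ρ) = 0.6519/0.3481 = 1.8730

Final: 1.8730


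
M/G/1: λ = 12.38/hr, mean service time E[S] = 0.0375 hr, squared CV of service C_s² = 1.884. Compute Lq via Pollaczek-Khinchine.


ρ = λ·E[S] = 12.38·0.0375 = 0.4642
Lq = ρ²(1+C_s²)/(2(1−ρ)) = 0.2155·(1+1.884)/(2·0.5357)
= 0.2155·2.8840/1.0715 = 0.58011

Final: 0.58011


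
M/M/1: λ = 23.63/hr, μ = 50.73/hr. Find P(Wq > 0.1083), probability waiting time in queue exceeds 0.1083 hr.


ρ = 23.63/50.73 = 0.4658
P(Wq > t) = ρ·e^{−(μ−λ)t} = 0.4658·e^{−2.9349}
= 0.4658·0.053134 = 0.024750

Final: 0.024750


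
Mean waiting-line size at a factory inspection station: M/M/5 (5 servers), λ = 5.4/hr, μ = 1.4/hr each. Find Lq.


a = λ/μ = 3.8571; ρ = a/5 = 0.7714
P₀ = 0.016075
Lq = P₀·a^c·ρ / (c!·(1−ρ)²) = 0.016075·853.74588·0.7714/(120·0.05224)
= 1.68868

Final: 1.68868


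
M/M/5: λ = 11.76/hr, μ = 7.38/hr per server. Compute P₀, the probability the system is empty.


a = λ/μ = 11.76/7.38 = 1.5935; ρ = a/c = 0.3187
Σ_{k=0}^{4} a^k/k! (terms k=0..4) = 1.00000 + 1.59350 + 1.26961 + 0.67438 + 0.26865 = 4.80614
Tail: a^5/(5!(1−ρ)) = 10.27436/(120·0.6813) = 0.12567
P₀ = 1/(4.80614 + 0.12567) = 1/4.93181 = 0.202765

Final: 0.202765


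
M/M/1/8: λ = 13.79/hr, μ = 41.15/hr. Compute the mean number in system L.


ρ = 13.79/41.15 = 0.3351
L = ρ[1 − (K+1)ρ^K + Kρ^(K+1)] / [(1−ρ)(1−ρ^(K+1))]
Numerator: 0.3351·(1 − 9·0.0001591 + 8·0.00005330) = 0.334779
Denominator: (0.6649)·(0.999947) = 0.664849
L = 0.334779/0.664849 = 0.5035

Final: 0.5035


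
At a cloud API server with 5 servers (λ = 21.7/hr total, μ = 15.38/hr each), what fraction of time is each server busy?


ρ = λ/(cμ) = 21.7/(5·15.38) = 21.7/76.90 = 0.2822

Final: 0.2822


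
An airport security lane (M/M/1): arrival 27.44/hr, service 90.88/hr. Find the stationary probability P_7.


ρ = 27.44/90.88 = 0.3019
P_n = (1−ρ)·ρ^n = (1 − 0.3019)·0.3019^7 = 0.6981·0.0002288 = 0.0001597

Final: 0.0001597


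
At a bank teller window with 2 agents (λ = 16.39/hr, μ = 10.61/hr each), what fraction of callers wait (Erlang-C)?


a = λ/μ = 1.5448; ρ = a/2 = 0.7724
P₀ = 0.128423 (from M/M/c formula)
C(c,a) = [a^c/(c!(1−ρ))]·P₀ = [2.38631/(2·0.2276)]·0.128423
= 5.24198·0.128423 = 0.673192

Final: 0.673192


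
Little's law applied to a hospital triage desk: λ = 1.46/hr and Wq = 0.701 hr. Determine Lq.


Lq = λWq = 1.46·0.701 = 1.0235

Final: 1.0235


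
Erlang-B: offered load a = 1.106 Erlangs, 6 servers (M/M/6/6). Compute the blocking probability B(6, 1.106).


B(c,a) = (a^c/c!) / Σ_{k=0}^{c} a^k/k!
a^6/6! = 0.002542
Σ terms (k=0..6): 1.00000 + 1.10600 + 0.61162 + 0.22548 + 0.06235 + 0.01379 + 0.002542 = 3.021780
B = 0.002542/3.021780 = 0.0008413

Final: 0.0008413


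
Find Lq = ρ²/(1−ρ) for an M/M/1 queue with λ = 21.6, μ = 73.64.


ρ = 21.6/73.64 = 0.2933
Lq = ρ²/(1−ρ) = 0.08604/0.7067 = 0.1217

Final: 0.1217


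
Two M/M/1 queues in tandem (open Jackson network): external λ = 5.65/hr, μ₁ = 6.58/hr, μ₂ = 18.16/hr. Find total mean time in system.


Each node sees arrival rate λ = 5.65/hr (tandem ⇒ throughput preserved).
W₁ = 1/(μ₁−λ) = 1/(6.58−5.65) = 1.07527 hr
W₂ = 1/(μ₂−λ) = 1/(18.16−5.65) = 0.07994 hr
W_total = W₁ + W₂ = 1.07527 + 0.07994 = 1.15520 hr

Final: 1.15520 hr


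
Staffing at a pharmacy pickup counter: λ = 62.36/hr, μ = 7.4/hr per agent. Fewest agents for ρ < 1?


Stability requires cμ > λ ⇔ c > λ/μ.
λ/μ = 62.36/7.4 = 8.4270
Minimum integer c = ⌊8.4270⌋ + 1 = 9
Check: 9·7.4 = 66.60 > 62.36, while 8·7.4 = 59.20 ≤ 62.36

Final: 9 servers


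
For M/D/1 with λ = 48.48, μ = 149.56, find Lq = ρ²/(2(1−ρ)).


ρ = 48.48/149.56 = 0.3242
M/D/1: Lq = ρ²/(2(1−ρ)) = 0.1051/(2·0.6758) = 0.07773

Final: 0.07773


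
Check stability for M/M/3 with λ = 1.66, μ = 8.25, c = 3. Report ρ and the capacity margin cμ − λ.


Total capacity cμ = 3·8.25 = 24.75/hr
ρ = λ/(cμ) = 1.66/24.75 = 0.06707
Stable ⇔ ρ < 1: YES
Spare capacity = cμ − λ = 24.75 − 1.66 = 23.09/hr

Final: ρ = 0.06707; stable; margin = 23.09/hr


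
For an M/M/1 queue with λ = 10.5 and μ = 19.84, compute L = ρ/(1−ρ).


ρ = λ/μ = 10.5/19.84 = 0.5292
L = ρ/(1−ρ) = 0.5292/(1 − 0.5292) = 0.5292/0.4708 = 1.1242

Final: 1.1242


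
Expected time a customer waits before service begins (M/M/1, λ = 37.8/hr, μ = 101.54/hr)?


ρ = 37.8/101.54 = 0.3723
Wq = ρ/(μ−λ) = 0.3723/(101.54 − 37.8) = 0.3723/63.74 = 0.005840 hr

Final: 0.005840 hr


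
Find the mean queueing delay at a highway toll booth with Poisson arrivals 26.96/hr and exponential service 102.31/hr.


ρ = 26.96/102.31 = 0.2635
Wq = ρ/(μ−λ) = 0.2635/(102.31 − 26.96) = 0.2635/75.35 = 0.003497 hr

Final: 0.003497 hr


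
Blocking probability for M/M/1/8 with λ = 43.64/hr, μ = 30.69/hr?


ρ = λ/μ = 43.64/30.69 = 1.4220
P_K = (1−ρ)ρ^K/(1−ρ^(K+1)) = (-0.4220·16.714863)/(1 − 23.767893)
= -7.053030/-22.767893 = 0.309780

Final: 0.309780


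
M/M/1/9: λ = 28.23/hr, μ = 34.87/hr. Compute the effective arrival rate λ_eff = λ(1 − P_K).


ρ = 0.8096; P_K = (1−ρ)ρ^9/(1−ρ^10) = 0.032362
λ_eff = λ(1 − P_K) = 28.23·(1 − 0.032362) = 28.23·0.967638 = 27.3164 /hr

Final: 27.3164 /hr


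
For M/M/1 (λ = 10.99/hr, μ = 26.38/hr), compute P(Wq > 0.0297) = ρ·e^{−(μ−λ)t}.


ρ = 10.99/26.38 = 0.4166
P(Wq > t) = ρ·e^{−(μ−λ)t} = 0.4166·e^{−0.4571}
= 0.4166·0.633128 = 0.263763

Final: 0.263763


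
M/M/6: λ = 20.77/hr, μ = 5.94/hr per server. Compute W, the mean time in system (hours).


a = 3.4966; ρ = 0.5828; P₀ = 0.029067
Lq = P₀·a^c·ρ/(c!(1−ρ)²) = 0.24701
Wq = Lq/λ = 0.24701/20.77 = 0.01189 hr
W = Wq + 1/μ = 0.01189 + 0.16835 = 0.18024 hr

Final: 0.18024 hr


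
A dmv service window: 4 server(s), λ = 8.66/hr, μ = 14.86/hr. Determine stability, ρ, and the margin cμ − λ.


Total capacity cμ = 4·14.86 = 59.44/hr
ρ = λ/(cμ) = 8.66/59.44 = 0.1457
Stable ⇔ ρ < 1: YES
Spare capacity = cμ − λ = 59.44 − 8.66 = 50.78/hr

Final: ρ = 0.1457; stable; margin = 50.78/hr


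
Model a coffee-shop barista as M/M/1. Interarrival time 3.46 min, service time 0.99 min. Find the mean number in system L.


λ = 60/3.46 = 17.3410 /hr
μ = 60/0.99 = 60.6061 /hr
ρ = λ/μ = 17.3410/60.6061 = 0.2861
L = ρ/(1−ρ) = 0.2861/0.7139 = 0.4008

Final: 0.4008


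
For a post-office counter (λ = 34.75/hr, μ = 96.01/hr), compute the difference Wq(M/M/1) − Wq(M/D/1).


ρ = 34.75/96.01 = 0.3619
Wq(M/M/1) = ρ/(μ−λ) = 0.3619/61.26 = 0.005908 hr
Wq(M/D/1) = ρ/(2(μ−λ)) = 0.002954 hr
Savings = 0.005908 − 0.002954 = 0.002954 hr

Final: 0.002954 hr


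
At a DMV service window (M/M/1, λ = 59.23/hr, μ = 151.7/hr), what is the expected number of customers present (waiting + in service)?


ρ = λ/μ = 59.23/151.7 = 0.3904
L = ρ/(1−ρ) = 0.3904/(1 − 0.3904) = 0.3904/0.6096 = 0.6405

Final: 0.6405


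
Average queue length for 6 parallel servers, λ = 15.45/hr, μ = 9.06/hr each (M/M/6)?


a = λ/μ = 1.7053; ρ = a/6 = 0.2842
P₀ = 0.181617
Lq = P₀·a^c·ρ / (c!·(1−ρ)²) = 0.181617·24.59245·0.2842/(720·0.51235)
= 0.003441

Final: 0.003441


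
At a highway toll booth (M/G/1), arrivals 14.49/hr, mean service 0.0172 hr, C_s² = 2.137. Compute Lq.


ρ = λ·E[S] = 14.49·0.0172 = 0.2492
Lq = ρ²(1+C_s²)/(2(1−ρ)) = 0.06211·(1+2.137)/(2·0.7508)
= 0.06211·3.1370/1.5015 = 0.12977

Final: 0.12977


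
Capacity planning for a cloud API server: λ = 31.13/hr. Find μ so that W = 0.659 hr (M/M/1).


W = 1/(μ−λ) ⇒ μ − λ = 1/W = 1/0.659 = 1.5175
μ = λ + 1/W = 31.13 + 1.5175 = 32.6475 per hr

Final: 32.6475 /hr


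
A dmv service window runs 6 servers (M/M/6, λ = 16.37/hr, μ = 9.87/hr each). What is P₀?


a = λ/μ = 16.37/9.87 = 1.6586; ρ = a/c = 0.2764
Σ_{k=0}^{5} a^k/k! (terms k=0..5) = 1.00000 + 1.65856 + 1.37541 + 0.76040 + 0.31529 + 0.10459 = 5.21426
Tail: a^6/(6!(1−ρ)) = 20.81561/(720·0.7236) = 0.03996
P₀ = 1/(5.21426 + 0.03996) = 1/5.25421 = 0.190324

Final: 0.190324


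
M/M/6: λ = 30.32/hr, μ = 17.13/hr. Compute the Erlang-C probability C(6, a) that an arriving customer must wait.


a = λ/μ = 1.7700; ρ = a/6 = 0.2950
P₀ = 0.170215 (from M/M/c formula)
C(c,a) = [a^c/(c!(1−ρ))]·P₀ = [30.74900/(720·0.7050)]·0.170215
= 0.06058·0.170215 = 0.010311

Final: 0.010311


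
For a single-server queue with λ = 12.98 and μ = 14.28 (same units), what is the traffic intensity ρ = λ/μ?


ρ = λ/μ = 12.98/14.28 = 0.9090

Final: 0.9090


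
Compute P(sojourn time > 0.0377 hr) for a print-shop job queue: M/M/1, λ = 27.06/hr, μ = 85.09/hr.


W ~ Exponential(μ−λ) for M/M/1.
μ − λ = 85.09 − 27.06 = 58.0300
P(W > t) = e^{−(μ−λ)t} = e^{−2.1877} = 0.112171

Final: 0.112171


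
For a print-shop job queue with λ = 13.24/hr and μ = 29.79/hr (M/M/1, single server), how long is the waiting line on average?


ρ = 13.24/29.79 = 0.4444
Lq = ρ²/(1−ρ) = 0.1975/0.5556 = 0.3556

Final: 0.3556


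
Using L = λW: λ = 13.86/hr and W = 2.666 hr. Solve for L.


L = λW = 13.86·2.666 = 36.9508

Final: 36.9508


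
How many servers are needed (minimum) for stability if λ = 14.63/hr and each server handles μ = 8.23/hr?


Stability requires cμ > λ ⇔ c > λ/μ.
λ/μ = 14.63/8.23 = 1.7776
Minimum integer c = ⌊1.7776⌋ + 1 = 2
Check: 2·8.23 = 16.46 > 14.63, while 1·8.23 = 8.23 ≤ 14.63

Final: 2 servers


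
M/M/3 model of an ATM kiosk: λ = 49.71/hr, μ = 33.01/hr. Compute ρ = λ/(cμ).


ρ = λ/(cμ) = 49.71/(3·33.01) = 49.71/99.03 = 0.5020

Final: 0.5020


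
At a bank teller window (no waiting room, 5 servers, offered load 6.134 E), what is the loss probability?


B(c,a) = (a^c/c!) / Σ_{k=0}^{c} a^k/k!
a^5/5! = 72.366507
Σ terms (k=0..5): 1.00000 + 6.13400 + 18.81298 + 38.46627 + 58.98802 + 72.36651 = 195.767778
B = 72.366507/195.767778 = 0.369655

Final: 0.369655


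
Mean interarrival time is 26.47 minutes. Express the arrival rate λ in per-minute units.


λ = 1/(interarrival time) in consistent units.
1 minute = 1 min, so λ = 1/26.47 = 0.03778 per minute

Final: 0.03778 /min


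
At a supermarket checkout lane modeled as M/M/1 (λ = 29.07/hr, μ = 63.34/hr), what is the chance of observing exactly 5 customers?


ρ = 29.07/63.34 = 0.4590
P_n = (1−ρ)·ρ^n = (1 − 0.4590)·0.4590^5 = 0.5410·0.020363 = 0.011017

Final: 0.011017


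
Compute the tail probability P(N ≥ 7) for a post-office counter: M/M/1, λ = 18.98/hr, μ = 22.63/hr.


ρ = 18.98/22.63 = 0.8387
P(N ≥ n) = ρ^n = 0.8387^7 = 0.291932

Final: 0.291932


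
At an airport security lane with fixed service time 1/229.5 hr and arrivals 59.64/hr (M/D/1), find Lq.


ρ = 59.64/229.5 = 0.2599
M/D/1: Lq = ρ²/(2(1−ρ)) = 0.06753/(2·0.7401) = 0.04562

Final: 0.04562


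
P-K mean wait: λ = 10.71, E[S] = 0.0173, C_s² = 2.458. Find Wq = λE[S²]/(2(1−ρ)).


ρ = λ·E[S] = 10.71·0.0173 = 0.1853
E[S²] = E[S]²(1+C_s²) = 0.0173²·(1+2.458) = 0.001035
Wq = λ·E[S²]/(2(1−ρ)) = 10.71·0.001035/(2·0.8147) = 0.006803 hr

Final: 0.006803 hr


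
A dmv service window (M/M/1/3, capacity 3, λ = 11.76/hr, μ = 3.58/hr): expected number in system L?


ρ = 11.76/3.58 = 3.2849
L = ρ[1 − (K+1)ρ^K + Kρ^(K+1)] / [(1−ρ)(1−ρ^(K+1))]
Numerator: 3.2849·(1 − 4·35.446461 + 3·116.438655) = 685.003969
Denominator: (-2.2849)·(-115.438655) = 263.767653
L = 685.003969/263.767653 = 2.5970

Final: 2.5970


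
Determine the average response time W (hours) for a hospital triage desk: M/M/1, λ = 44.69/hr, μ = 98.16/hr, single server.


W = 1/(μ−λ) = 1/(98.16 − 44.69) = 1/53.47 = 0.01870 hr

Final: 0.01870 hr


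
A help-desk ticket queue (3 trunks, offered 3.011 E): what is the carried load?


B(3,3.011) = 0.347470 (Erlang-B)
Carried load = a(1 − B) = 3.011·(1 − 0.347470) = 3.011·0.652530 = 1.9648 E

Final: 1.9648 Erlangs


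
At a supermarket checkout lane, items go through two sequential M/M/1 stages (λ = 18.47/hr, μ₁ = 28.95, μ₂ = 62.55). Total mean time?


Each node sees arrival rate λ = 18.47/hr (tandem ⇒ throughput preserved).
W₁ = 1/(μ₁−λ) = 1/(28.95−18.47) = 0.09542 hr
W₂ = 1/(μ₂−λ) = 1/(62.55−18.47) = 0.02269 hr
W_total = W₁ + W₂ = 0.09542 + 0.02269 = 0.11811 hr

Final: 0.11811 hr


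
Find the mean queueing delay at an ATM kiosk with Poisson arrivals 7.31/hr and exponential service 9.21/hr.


ρ = 7.31/9.21 = 0.7937
Wq = ρ/(μ−λ) = 0.7937/(9.21 − 7.31) = 0.7937/1.90 = 0.4177 hr

Final: 0.4177 hr


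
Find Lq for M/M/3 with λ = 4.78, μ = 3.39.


a = λ/μ = 1.4100; ρ = a/3 = 0.4700
P₀ = 0.233334
Lq = P₀·a^c·ρ / (c!·(1−ρ)²) = 0.233334·2.80340·0.4700/(6·0.28089)
= 0.18242

Final: 0.18242


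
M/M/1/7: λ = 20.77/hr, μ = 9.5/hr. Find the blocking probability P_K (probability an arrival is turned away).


ρ = λ/μ = 20.77/9.5 = 2.1863
P_K = (1−ρ)ρ^K/(1−ρ^(K+1)) = (-1.1863·238.775761)/(1 − 522.039217)
= -283.263456/-521.039217 = 0.543651

Final: 0.543651


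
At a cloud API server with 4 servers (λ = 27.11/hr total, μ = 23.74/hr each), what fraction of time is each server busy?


ρ = λ/(cμ) = 27.11/(4·23.74) = 27.11/94.96 = 0.2855

Final: 0.2855


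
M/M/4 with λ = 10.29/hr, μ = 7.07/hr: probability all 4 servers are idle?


a = λ/μ = 10.29/7.07 = 1.4554; ρ = a/c = 0.3639
Σ_{k=0}^{3} a^k/k! (terms k=0..3) = 1.00000 + 1.45545 + 1.05916 + 0.51385 = 4.02846
Tail: a^4/(4!(1−ρ)) = 4.48729/(24·0.6361) = 0.29391
P₀ = 1/(4.02846 + 0.29391) = 1/4.32237 = 0.231354

Final: 0.231354


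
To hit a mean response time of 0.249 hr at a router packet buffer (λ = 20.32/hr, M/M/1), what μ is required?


W = 1/(μ−λ) ⇒ μ − λ = 1/W = 1/0.249 = 4.0161
μ = λ + 1/W = 20.32 + 4.0161 = 24.3361 per hr

Final: 24.3361 /hr


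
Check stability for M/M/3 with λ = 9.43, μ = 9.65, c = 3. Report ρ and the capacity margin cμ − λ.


Total capacity cμ = 3·9.65 = 28.95/hr
ρ = λ/(cμ) = 9.43/28.95 = 0.3257
Stable ⇔ ρ < 1: YES
Spare capacity = cμ − λ = 28.95 − 9.43 = 19.52/hr

Final: ρ = 0.3257; stable; margin = 19.52/hr


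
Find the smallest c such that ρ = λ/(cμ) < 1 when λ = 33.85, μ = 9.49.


Stability requires cμ > λ ⇔ c > λ/μ.
λ/μ = 33.85/9.49 = 3.5669
Minimum integer c = ⌊3.5669⌋ + 1 = 4
Check: 4·9.49 = 37.96 > 33.85, while 3·9.49 = 28.47 ≤ 33.85

Final: 4 servers


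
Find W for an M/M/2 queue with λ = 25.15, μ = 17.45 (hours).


a = 1.4413; ρ = 0.7206; P₀ = 0.162365
Lq = P₀·a^c·ρ/(c!(1−ρ)²) = 1.55704
Wq = Lq/λ = 1.55704/25.15 = 0.06191 hr
W = Wq + 1/μ = 0.06191 + 0.05731 = 0.11922 hr

Final: 0.11922 hr


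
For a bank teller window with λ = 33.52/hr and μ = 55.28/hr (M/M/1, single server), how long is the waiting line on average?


ρ = 33.52/55.28 = 0.6064
Lq = ρ²/(1−ρ) = 0.3677/0.3936 = 0.9341

Final: 0.9341


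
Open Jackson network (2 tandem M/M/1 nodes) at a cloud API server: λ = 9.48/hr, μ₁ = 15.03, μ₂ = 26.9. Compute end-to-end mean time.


Each node sees arrival rate λ = 9.48/hr (tandem ⇒ throughput preserved).
W₁ = 1/(μ₁−λ) = 1/(15.03−9.48) = 0.18018 hr
W₂ = 1/(μ₂−λ) = 1/(26.9−9.48) = 0.05741 hr
W_total = W₁ + W₂ = 0.18018 + 0.05741 = 0.23759 hr

Final: 0.23759 hr


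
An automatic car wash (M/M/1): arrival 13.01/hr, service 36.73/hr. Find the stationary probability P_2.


ρ = 13.01/36.73 = 0.3542
P_n = (1−ρ)·ρ^n = (1 − 0.3542)·0.3542^2 = 0.6458·0.125462 = 0.081023

Final: 0.081023


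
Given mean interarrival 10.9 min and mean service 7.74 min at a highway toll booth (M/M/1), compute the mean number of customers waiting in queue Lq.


λ = 60/10.9 = 5.5046 /hr
μ = 60/7.74 = 7.7519 /hr
ρ = λ/μ = 5.5046/7.7519 = 0.7101
Lq = ρ²/(1−ρ) = 0.5042/0.2899 = 1.7393

Final: 1.7393


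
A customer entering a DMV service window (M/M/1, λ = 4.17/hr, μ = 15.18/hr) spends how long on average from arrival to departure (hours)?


W = 1/(μ−λ) = 1/(15.18 − 4.17) = 1/11.01 = 0.09083 hr

Final: 0.09083 hr


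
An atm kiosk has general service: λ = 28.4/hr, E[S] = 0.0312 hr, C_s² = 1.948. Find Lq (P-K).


ρ = λ·E[S] = 28.4·0.0312 = 0.8861
Lq = ρ²(1+C_s²)/(2(1−ρ)) = 0.7851·(1+1.948)/(2·0.1139)
= 0.7851·2.9480/0.2278 = 10.15882

Final: 10.15882


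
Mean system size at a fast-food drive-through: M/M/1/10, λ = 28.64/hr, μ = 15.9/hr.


ρ = 28.64/15.9 = 1.8013
L = ρ[1 − (K+1)ρ^K + Kρ^(K+1)] / [(1−ρ)(1−ρ^(K+1))]
Numerator: 1.8013·(1 − 11·359.549669 + 10·647.641668) = 4543.439368
Denominator: (-0.8013)·(-646.641668) = 518.126720
L = 4543.439368/518.126720 = 8.7690

Final: 8.7690


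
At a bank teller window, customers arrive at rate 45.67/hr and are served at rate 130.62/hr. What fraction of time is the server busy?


ρ = λ/μ = 45.67/130.62 = 0.3496

Final: 0.3496


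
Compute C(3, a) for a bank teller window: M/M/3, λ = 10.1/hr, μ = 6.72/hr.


a = λ/μ = 1.5030; ρ = a/3 = 0.5010
P₀ = 0.209802 (from M/M/c formula)
C(c,a) = [a^c/(c!(1−ρ))]·P₀ = [3.39513/(6·0.4990)]·0.209802
= 1.13396·0.209802 = 0.237907

Final: 0.237907


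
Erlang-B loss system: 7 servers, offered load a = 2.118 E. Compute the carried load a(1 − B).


B(7,2.118) = 0.004570 (Erlang-B)
Carried load = a(1 − B) = 2.118·(1 − 0.004570) = 2.118·0.995430 = 2.1083 E

Final: 2.1083 Erlangs


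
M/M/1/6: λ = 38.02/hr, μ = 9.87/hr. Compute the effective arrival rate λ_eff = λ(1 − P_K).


ρ = 3.8521; P_K = (1−ρ)ρ^6/(1−ρ^7) = 0.740459
λ_eff = λ(1 − P_K) = 38.02·(1 − 0.740459) = 38.02·0.259541 = 9.8678 /hr

Final: 9.8678 /hr


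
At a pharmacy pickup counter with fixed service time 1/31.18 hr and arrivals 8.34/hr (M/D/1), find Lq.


ρ = 8.34/31.18 = 0.2675
M/D/1: Lq = ρ²/(2(1−ρ)) = 0.07155/(2·0.7325) = 0.04883

Final: 0.04883


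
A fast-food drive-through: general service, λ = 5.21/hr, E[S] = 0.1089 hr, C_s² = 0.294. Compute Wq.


ρ = λ·E[S] = 5.21·0.1089 = 0.5674
E[S²] = E[S]²(1+C_s²) = 0.1089²·(1+0.294) = 0.015346
Wq = λ·E[S²]/(2(1−ρ)) = 5.21·0.015346/(2·0.4326) = 0.09240 hr

Final: 0.09240 hr


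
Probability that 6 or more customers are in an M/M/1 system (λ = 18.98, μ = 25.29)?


ρ = 18.98/25.29 = 0.7505
P(N ≥ n) = ρ^n = 0.7505^6 = 0.178683

Final: 0.178683


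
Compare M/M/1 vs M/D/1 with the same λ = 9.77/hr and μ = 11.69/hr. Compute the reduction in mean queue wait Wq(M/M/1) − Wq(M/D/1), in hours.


ρ = 9.77/11.69 = 0.8358
Wq(M/M/1) = ρ/(μ−λ) = 0.8358/1.92 = 0.43529 hr
Wq(M/D/1) = ρ/(2(μ−λ)) = 0.21765 hr
Savings = 0.43529 − 0.21765 = 0.21765 hr

Final: 0.21765 hr


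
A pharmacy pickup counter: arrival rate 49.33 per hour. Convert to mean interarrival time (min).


Mean interarrival time = 1/λ = 1/49.33 hour = 0.02027 hour
In minutes: 0.02027 × 60 = 1.2163 min

Final: 1.2163 min


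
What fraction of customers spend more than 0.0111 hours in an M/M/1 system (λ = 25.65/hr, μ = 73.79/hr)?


W ~ Exponential(μ−λ) for M/M/1.
μ − λ = 73.79 − 25.65 = 48.1400
P(W > t) = e^{−(μ−λ)t} = e^{−0.5344} = 0.586048

Final: 0.586048


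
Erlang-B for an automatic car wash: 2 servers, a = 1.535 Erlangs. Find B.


B(c,a) = (a^c/c!) / Σ_{k=0}^{c} a^k/k!
a^2/2! = 1.178112
Σ terms (k=0..2): 1.00000 + 1.53500 + 1.17811 = 3.713112
B = 1.178112/3.713112 = 0.317284

Final: 0.317284


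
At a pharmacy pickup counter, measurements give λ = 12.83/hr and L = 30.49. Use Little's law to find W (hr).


W = L/λ = 30.49/12.83 = 2.3765 hr

Final: 2.3765 hr


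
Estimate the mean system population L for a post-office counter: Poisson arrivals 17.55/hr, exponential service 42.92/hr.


ρ = λ/μ = 17.55/42.92 = 0.4089
L = ρ/(1−ρ) = 0.4089/(1 − 0.4089) = 0.4089/0.5911 = 0.6918

Final: 0.6918


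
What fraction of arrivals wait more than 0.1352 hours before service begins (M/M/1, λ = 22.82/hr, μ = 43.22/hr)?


ρ = 22.82/43.22 = 0.5280
P(Wq > t) = ρ·e^{−(μ−λ)t} = 0.5280·e^{−2.7581}
= 0.5280·0.063413 = 0.033482

Final: 0.033482


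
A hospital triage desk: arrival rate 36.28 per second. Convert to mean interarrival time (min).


Mean interarrival time = 1/λ = 1/36.28 second = 0.02756 second
In minutes: 0.02756 × 0.0166667 = 0.0004594 min

Final: 0.0004594 min


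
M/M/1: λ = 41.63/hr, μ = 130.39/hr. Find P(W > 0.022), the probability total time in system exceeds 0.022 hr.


W ~ Exponential(μ−λ) for M/M/1.
μ − λ = 130.39 − 41.63 = 88.7600
P(W > t) = e^{−(μ−λ)t} = e^{−1.9527} = 0.141888

Final: 0.141888


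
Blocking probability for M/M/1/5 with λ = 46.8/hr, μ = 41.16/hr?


ρ = λ/μ = 46.8/41.16 = 1.1370
P_K = (1−ρ)ρ^K/(1−ρ^(K+1)) = (-0.1370·1.900432)/(1 − 2.160842)
= -0.260409/-1.160842 = 0.224328

Final: 0.224328


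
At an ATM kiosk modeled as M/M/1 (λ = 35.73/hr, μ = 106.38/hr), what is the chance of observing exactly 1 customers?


ρ = 35.73/106.38 = 0.3359
P_n = (1−ρ)·ρ^n = (1 − 0.3359)·0.3359^1 = 0.6641·0.335871 = 0.223062

Final: 0.223062


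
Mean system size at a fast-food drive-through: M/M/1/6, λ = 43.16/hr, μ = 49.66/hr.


ρ = 43.16/49.66 = 0.8691
L = ρ[1 − (K+1)ρ^K + Kρ^(K+1)] / [(1−ρ)(1−ρ^(K+1))]
Numerator: 0.8691·(1 − 7·0.430971 + 6·0.374561) = 0.200390
Denominator: (0.1309)·(0.625439) = 0.081864
L = 0.200390/0.081864 = 2.4479

Final: 2.4479


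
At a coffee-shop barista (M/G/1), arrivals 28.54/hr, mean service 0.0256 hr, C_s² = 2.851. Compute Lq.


ρ = λ·E[S] = 28.54·0.0256 = 0.7306
Lq = ρ²(1+C_s²)/(2(1−ρ)) = 0.5338·(1+2.851)/(2·0.2694)
= 0.5338·3.8510/0.5388 = 3.81568

Final: 3.81568


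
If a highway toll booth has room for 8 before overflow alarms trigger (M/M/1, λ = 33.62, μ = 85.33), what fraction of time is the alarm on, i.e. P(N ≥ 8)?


ρ = 33.62/85.33 = 0.3940
P(N ≥ n) = ρ^n = 0.3940^8 = 0.0005807

Final: 0.0005807


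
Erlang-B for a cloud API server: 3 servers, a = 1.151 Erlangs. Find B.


B(c,a) = (a^c/c!) / Σ_{k=0}^{c} a^k/k!
a^3/3! = 0.254141
Σ terms (k=0..3): 1.00000 + 1.15100 + 0.66240 + 0.25414 = 3.067541
B = 0.254141/3.067541 = 0.082848

Final: 0.082848


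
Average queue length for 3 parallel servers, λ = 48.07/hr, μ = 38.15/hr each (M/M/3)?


a = λ/μ = 1.2600; ρ = a/3 = 0.4200
P₀ = 0.275579
Lq = P₀·a^c·ρ / (c!·(1−ρ)²) = 0.275579·2.00050·0.4200/(6·0.33639)
= 0.11472

Final: 0.11472


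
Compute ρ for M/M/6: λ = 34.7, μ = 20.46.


ρ = λ/(cμ) = 34.7/(6·20.46) = 34.7/122.76 = 0.2827

Final: 0.2827


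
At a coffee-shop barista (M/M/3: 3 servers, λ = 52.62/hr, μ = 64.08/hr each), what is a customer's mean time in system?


a = 0.8212; ρ = 0.2737; P₀ = 0.437564
Lq = P₀·a^c·ρ/(c!(1−ρ)²) = 0.02095
Wq = Lq/λ = 0.02095/52.62 = 0.0003982 hr
W = Wq + 1/μ = 0.0003982 + 0.01561 = 0.01600 hr

Final: 0.01600 hr


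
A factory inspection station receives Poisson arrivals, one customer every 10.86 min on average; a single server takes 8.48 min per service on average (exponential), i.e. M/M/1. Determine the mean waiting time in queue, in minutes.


λ = 60/10.86 = 5.5249 /hr
μ = 60/8.48 = 7.0755 /hr
ρ = λ/μ = 5.5249/7.0755 = 0.7808
Wq = ρ/(μ−λ) = 0.7808/(7.0755−5.5249) = 0.50357 hr
In minutes: 0.50357·60 = 30.214 min

Final: 30.214 min


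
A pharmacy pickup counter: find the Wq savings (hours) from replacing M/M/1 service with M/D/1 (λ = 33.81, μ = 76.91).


ρ = 33.81/76.91 = 0.4396
Wq(M/M/1) = ρ/(μ−λ) = 0.4396/43.10 = 0.01020 hr
Wq(M/D/1) = ρ/(2(μ−λ)) = 0.005100 hr
Savings = 0.01020 − 0.005100 = 0.005100 hr

Final: 0.005100 hr


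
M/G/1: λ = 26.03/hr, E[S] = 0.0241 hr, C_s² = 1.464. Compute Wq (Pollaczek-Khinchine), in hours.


ρ = λ·E[S] = 26.03·0.0241 = 0.6273
E[S²] = E[S]²(1+C_s²) = 0.0241²·(1+1.464) = 0.001431
Wq = λ·E[S²]/(2(1−ρ)) = 26.03·0.001431/(2·0.3727) = 0.04998 hr

Final: 0.04998 hr


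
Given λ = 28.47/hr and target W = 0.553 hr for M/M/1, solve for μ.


W = 1/(μ−λ) ⇒ μ − λ = 1/W = 1/0.553 = 1.8083
μ = λ + 1/W = 28.47 + 1.8083 = 30.2783 per hr

Final: 30.2783 /hr


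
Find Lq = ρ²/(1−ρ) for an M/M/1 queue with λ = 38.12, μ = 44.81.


ρ = 38.12/44.81 = 0.8507
Lq = ρ²/(1−ρ) = 0.7237/0.1493 = 4.8474

Final: 4.8474


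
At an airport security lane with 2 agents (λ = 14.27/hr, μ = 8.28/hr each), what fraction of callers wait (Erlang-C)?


a = λ/μ = 1.7234; ρ = a/2 = 0.8617
P₀ = 0.074278 (from M/M/c formula)
C(c,a) = [a^c/(c!(1−ρ))]·P₀ = [2.97021/(2·0.1383)]·0.074278
= 10.73945·0.074278 = 0.797708

Final: 0.797708


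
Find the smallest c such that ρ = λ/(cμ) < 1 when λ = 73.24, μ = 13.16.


Stability requires cμ > λ ⇔ c > λ/μ.
λ/μ = 73.24/13.16 = 5.5653
Minimum integer c = ⌊5.5653⌋ + 1 = 6
Check: 6·13.16 = 78.96 > 73.24, while 5·13.16 = 65.80 ≤ 73.24

Final: 6 servers


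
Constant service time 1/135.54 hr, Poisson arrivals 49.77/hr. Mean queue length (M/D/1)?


ρ = 49.77/135.54 = 0.3672
M/D/1: Lq = ρ²/(2(1−ρ)) = 0.1348/(2·0.6328) = 0.10654

Final: 0.10654


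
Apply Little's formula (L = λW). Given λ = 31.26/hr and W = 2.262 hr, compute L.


L = λW = 31.26·2.262 = 70.7101

Final: 70.7101


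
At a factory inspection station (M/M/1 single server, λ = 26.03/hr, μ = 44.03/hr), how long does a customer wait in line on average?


ρ = 26.03/44.03 = 0.5912
Wq = ρ/(μ−λ) = 0.5912/(44.03 − 26.03) = 0.5912/18.00 = 0.03284 hr

Final: 0.03284 hr


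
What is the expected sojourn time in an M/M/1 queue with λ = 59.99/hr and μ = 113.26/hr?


W = 1/(μ−λ) = 1/(113.26 − 59.99) = 1/53.27 = 0.01877 hr

Final: 0.01877 hr


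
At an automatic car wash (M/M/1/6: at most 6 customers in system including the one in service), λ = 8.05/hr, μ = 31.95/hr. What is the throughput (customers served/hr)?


ρ = 0.2520; P_K = (1−ρ)ρ^6/(1−ρ^7) = 0.0001914
λ_eff = λ(1 − P_K) = 8.05·(1 − 0.0001914) = 8.05·0.999809 = 8.0485 /hr

Final: 8.0485 /hr


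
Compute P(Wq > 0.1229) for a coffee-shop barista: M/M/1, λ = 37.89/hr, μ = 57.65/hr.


ρ = 37.89/57.65 = 0.6572
P(Wq > t) = ρ·e^{−(μ−λ)t} = 0.6572·e^{−2.4285}
= 0.6572·0.088169 = 0.057948

Final: 0.057948


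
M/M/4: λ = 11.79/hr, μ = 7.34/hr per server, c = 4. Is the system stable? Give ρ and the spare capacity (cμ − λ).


Total capacity cμ = 4·7.34 = 29.36/hr
ρ = λ/(cμ) = 11.79/29.36 = 0.4016
Stable ⇔ ρ < 1: YES
Spare capacity = cμ − λ = 29.36 − 11.79 = 17.57/hr

Final: ρ = 0.4016; stable; margin = 17.57/hr


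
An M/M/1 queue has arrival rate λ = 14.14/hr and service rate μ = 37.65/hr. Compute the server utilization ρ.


ρ = λ/μ = 14.14/37.65 = 0.3756

Final: 0.3756


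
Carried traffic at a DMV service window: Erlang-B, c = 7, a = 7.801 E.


B(7,7.801) = 0.296815 (Erlang-B)
Carried load = a(1 − B) = 7.801·(1 − 0.296815) = 7.801·0.703185 = 5.4855 E

Final: 5.4855 Erlangs


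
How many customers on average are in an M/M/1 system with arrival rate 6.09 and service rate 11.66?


ρ = λ/μ = 6.09/11.66 = 0.5223
L = ρ/(1−ρ) = 0.5223/(1 − 0.5223) = 0.5223/0.4777 = 1.0934

Final: 1.0934


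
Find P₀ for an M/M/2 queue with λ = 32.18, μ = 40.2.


a = λ/μ = 32.18/40.2 = 0.8005; ρ = a/c = 0.4002
Σ_{k=0}^{1} a^k/k! (terms k=0..1) = 1.00000 + 0.80050 = 1.80050
Tail: a^2/(2!(1−ρ)) = 0.64080/(2·0.5998) = 0.53422
P₀ = 1/(1.80050 + 0.53422) = 1/2.33472 = 0.428318

Final: 0.428318


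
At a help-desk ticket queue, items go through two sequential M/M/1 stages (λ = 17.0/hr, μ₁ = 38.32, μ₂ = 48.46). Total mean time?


Each node sees arrival rate λ = 17.0/hr (tandem ⇒ throughput preserved).
W₁ = 1/(μ₁−λ) = 1/(38.32−17.0) = 0.04690 hr
W₂ = 1/(μ₂−λ) = 1/(48.46−17.0) = 0.03179 hr
W_total = W₁ + W₂ = 0.04690 + 0.03179 = 0.07869 hr

Final: 0.07869 hr


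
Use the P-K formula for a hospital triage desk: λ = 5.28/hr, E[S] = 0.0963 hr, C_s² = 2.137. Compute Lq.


ρ = λ·E[S] = 5.28·0.0963 = 0.5085
Lq = ρ²(1+C_s²)/(2(1−ρ)) = 0.2585·(1+2.137)/(2·0.4915)
= 0.2585·3.1370/0.9831 = 0.82499

Final: 0.82499


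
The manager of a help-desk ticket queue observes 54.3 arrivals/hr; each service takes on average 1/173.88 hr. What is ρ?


ρ = λ/μ = 54.3/173.88 = 0.3123

Final: 0.3123


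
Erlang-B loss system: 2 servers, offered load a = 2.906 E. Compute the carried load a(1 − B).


B(2,2.906) = 0.519464 (Erlang-B)
Carried load = a(1 − B) = 2.906·(1 − 0.519464) = 2.906·0.480536 = 1.3964 E

Final: 1.3964 Erlangs


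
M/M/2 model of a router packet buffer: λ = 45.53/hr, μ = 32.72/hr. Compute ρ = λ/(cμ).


ρ = λ/(cμ) = 45.53/(2·32.72) = 45.53/65.44 = 0.6958

Final: 0.6958


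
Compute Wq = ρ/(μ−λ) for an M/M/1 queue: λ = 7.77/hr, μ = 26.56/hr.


ρ = 7.77/26.56 = 0.2925
Wq = ρ/(μ−λ) = 0.2925/(26.56 − 7.77) = 0.2925/18.79 = 0.01557 hr

Final: 0.01557 hr


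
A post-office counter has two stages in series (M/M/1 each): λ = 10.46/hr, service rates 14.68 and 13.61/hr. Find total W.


Each node sees arrival rate λ = 10.46/hr (tandem ⇒ throughput preserved).
W₁ = 1/(μ₁−λ) = 1/(14.68−10.46) = 0.23697 hr
W₂ = 1/(μ₂−λ) = 1/(13.61−10.46) = 0.31746 hr
W_total = W₁ + W₂ = 0.23697 + 0.31746 = 0.55443 hr

Final: 0.55443 hr


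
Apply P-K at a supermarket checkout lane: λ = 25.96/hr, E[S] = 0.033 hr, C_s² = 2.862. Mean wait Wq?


ρ = λ·E[S] = 25.96·0.033 = 0.8567
E[S²] = E[S]²(1+C_s²) = 0.033²·(1+2.862) = 0.004206
Wq = λ·E[S²]/(2(1−ρ)) = 25.96·0.004206/(2·0.1433) = 0.38090 hr

Final: 0.38090 hr


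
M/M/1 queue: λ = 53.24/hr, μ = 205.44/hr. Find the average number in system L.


ρ = λ/μ = 53.24/205.44 = 0.2592
L = ρ/(1−ρ) = 0.2592/(1 − 0.2592) = 0.2592/0.7408 = 0.3498

Final: 0.3498


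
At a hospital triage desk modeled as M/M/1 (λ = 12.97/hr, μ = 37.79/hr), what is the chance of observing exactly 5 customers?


ρ = 12.97/37.79 = 0.3432
P_n = (1−ρ)·ρ^n = (1 − 0.3432)·0.3432^5 = 0.6568·0.004762 = 0.003128

Final: 0.003128


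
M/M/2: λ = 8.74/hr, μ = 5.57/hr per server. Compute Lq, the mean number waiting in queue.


a = λ/μ = 1.5691; ρ = a/2 = 0.7846
P₀ = 0.120724
Lq = P₀·a^c·ρ / (c!·(1−ρ)²) = 0.120724·2.46214·0.7846/(2·0.04641)
= 2.51218

Final: 2.51218


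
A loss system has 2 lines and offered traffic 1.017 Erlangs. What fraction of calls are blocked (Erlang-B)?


B(c,a) = (a^c/c!) / Σ_{k=0}^{c} a^k/k!
a^2/2! = 0.517144
Σ terms (k=0..2): 1.00000 + 1.01700 + 0.51714 = 2.534145
B = 0.517144/2.534145 = 0.204071

Final: 0.204071


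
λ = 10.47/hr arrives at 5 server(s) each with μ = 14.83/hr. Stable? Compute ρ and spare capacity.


Total capacity cμ = 5·14.83 = 74.15/hr
ρ = λ/(cμ) = 10.47/74.15 = 0.1412
Stable ⇔ ρ < 1: YES
Spare capacity = cμ − λ = 74.15 − 10.47 = 63.68/hr

Final: ρ = 0.1412; stable; margin = 63.68/hr


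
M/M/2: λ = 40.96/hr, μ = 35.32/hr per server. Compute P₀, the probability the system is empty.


a = λ/μ = 40.96/35.32 = 1.1597; ρ = a/c = 0.5798
Σ_{k=0}^{1} a^k/k! (terms k=0..1) = 1.00000 + 1.15968 = 2.15968
Tail: a^2/(2!(1−ρ)) = 1.34486/(2·0.4202) = 1.60042
P₀ = 1/(2.15968 + 1.60042) = 1/3.76011 = 0.265950

Final: 0.265950


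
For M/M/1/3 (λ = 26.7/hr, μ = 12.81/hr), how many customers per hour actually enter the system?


ρ = 2.0843; P_K = (1−ρ)ρ^3/(1−ρ^4) = 0.549331
λ_eff = λ(1 − P_K) = 26.7·(1 − 0.549331) = 26.7·0.450669 = 12.0329 /hr

Final: 12.0329 /hr


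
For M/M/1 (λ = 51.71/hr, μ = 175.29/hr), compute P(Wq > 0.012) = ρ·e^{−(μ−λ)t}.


ρ = 51.71/175.29 = 0.2950
P(Wq > t) = ρ·e^{−(μ−λ)t} = 0.2950·e^{−1.4830}
= 0.2950·0.226965 = 0.066954

Final: 0.066954


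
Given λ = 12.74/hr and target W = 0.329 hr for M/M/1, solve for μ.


W = 1/(μ−λ) ⇒ μ − λ = 1/W = 1/0.329 = 3.0395
μ = λ + 1/W = 12.74 + 3.0395 = 15.7795 per hr

Final: 15.7795 /hr


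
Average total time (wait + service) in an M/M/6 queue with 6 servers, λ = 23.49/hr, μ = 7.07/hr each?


a = 3.3225; ρ = 0.5537; P₀ = 0.034974
Lq = P₀·a^c·ρ/(c!(1−ρ)²) = 0.18170
Wq = Lq/λ = 0.18170/23.49 = 0.007735 hr
W = Wq + 1/μ = 0.007735 + 0.14144 = 0.14918 hr

Final: 0.14918 hr


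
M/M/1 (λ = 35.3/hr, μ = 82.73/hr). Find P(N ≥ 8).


ρ = 35.3/82.73 = 0.4267
P(N ≥ n) = ρ^n = 0.4267^8 = 0.001099

Final: 0.001099


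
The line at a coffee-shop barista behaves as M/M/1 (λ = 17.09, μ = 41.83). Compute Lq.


ρ = 17.09/41.83 = 0.4086
Lq = ρ²/(1−ρ) = 0.1669/0.5914 = 0.2822

Final: 0.2822


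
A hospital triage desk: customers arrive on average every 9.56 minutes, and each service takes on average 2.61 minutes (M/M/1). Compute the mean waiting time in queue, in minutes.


λ = 60/9.56 = 6.2762 /hr
μ = 60/2.61 = 22.9885 /hr
ρ = λ/μ = 6.2762/22.9885 = 0.2730
Wq = ρ/(μ−λ) = 0.2730/(22.9885−6.2762) = 0.01634 hr
In minutes: 0.01634·60 = 0.9802 min

Final: 0.9802 min


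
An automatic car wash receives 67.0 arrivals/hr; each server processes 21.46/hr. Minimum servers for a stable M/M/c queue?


Stability requires cμ > λ ⇔ c > λ/μ.
λ/μ = 67.0/21.46 = 3.1221
Minimum integer c = ⌊3.1221⌋ + 1 = 4
Check: 4·21.46 = 85.84 > 67.0, while 3·21.46 = 64.38 ≤ 67.0

Final: 4 servers


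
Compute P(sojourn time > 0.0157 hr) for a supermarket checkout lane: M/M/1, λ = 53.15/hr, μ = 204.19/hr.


W ~ Exponential(μ−λ) for M/M/1.
μ − λ = 204.19 − 53.15 = 151.0400
P(W > t) = e^{−(μ−λ)t} = e^{−2.3713} = 0.093357

Final: 0.093357


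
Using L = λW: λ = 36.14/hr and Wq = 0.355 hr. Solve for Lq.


Lq = λWq = 36.14·0.355 = 12.8297

Final: 12.8297


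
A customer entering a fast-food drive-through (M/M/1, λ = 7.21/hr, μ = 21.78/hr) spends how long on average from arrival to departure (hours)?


W = 1/(μ−λ) = 1/(21.78 − 7.21) = 1/14.57 = 0.06863 hr

Final: 0.06863 hr


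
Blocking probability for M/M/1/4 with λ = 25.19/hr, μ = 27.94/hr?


ρ = λ/μ = 25.19/27.94 = 0.9016
P_K = (1−ρ)ρ^K/(1−ρ^(K+1)) = (0.09843·0.660704)/(1 − 0.595674)
= 0.065030/0.404326 = 0.160836

Final: 0.160836


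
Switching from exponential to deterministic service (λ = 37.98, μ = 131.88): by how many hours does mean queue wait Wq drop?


ρ = 37.98/131.88 = 0.2880
Wq(M/M/1) = ρ/(μ−λ) = 0.2880/93.90 = 0.003067 hr
Wq(M/D/1) = ρ/(2(μ−λ)) = 0.001533 hr
Savings = 0.003067 − 0.001533 = 0.001533 hr

Final: 0.001533 hr


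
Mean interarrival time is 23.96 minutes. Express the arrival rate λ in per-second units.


λ = 1/(interarrival time) in consistent units.
1 second = 0.0166667 min, so λ = 0.0166667/23.96 = 0.0006956 per second

Final: 0.0006956 /sec


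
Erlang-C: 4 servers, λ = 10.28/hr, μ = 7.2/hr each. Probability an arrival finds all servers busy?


a = λ/μ = 1.4278; ρ = a/4 = 0.3569
P₀ = 0.238015 (from M/M/c formula)
C(c,a) = [a^c/(c!(1−ρ))]·P₀ = [4.15568/(24·0.6431)]·0.238015
= 0.26927·0.238015 = 0.064089

Final: 0.064089


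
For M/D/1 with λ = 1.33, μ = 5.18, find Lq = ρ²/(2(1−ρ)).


ρ = 1.33/5.18 = 0.2568
M/D/1: Lq = ρ²/(2(1−ρ)) = 0.06592/(2·0.7432) = 0.04435

Final: 0.04435


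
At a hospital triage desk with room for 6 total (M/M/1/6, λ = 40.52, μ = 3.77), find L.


ρ = 40.52/3.77 = 10.7480
L = ρ[1 − (K+1)ρ^K + Kρ^(K+1)] / [(1−ρ)(1−ρ^(K+1))]
Numerator: 10.7480·(1 − 7·1541588.702335 + 6·16569011.729075) = 952520411.820280
Denominator: (-9.7480)·(-16569010.729075) = 161514892.385547
L = 952520411.820280/161514892.385547 = 5.8974

Final: 5.8974


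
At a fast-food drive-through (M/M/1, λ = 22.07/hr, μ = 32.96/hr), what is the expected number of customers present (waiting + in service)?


ρ = λ/μ = 22.07/32.96 = 0.6696
L = ρ/(1−ρ) = 0.6696/(1 − 0.6696) = 0.6696/0.3304 = 2.0266

Final: 2.0266


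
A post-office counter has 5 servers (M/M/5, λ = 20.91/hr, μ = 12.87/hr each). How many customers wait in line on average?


a = λ/μ = 1.6247; ρ = a/5 = 0.3249
P₀ = 0.196486
Lq = P₀·a^c·ρ / (c!·(1−ρ)²) = 0.196486·11.32081·0.3249/(120·0.45570)
= 0.01322

Final: 0.01322


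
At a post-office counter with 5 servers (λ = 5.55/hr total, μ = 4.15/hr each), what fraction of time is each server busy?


ρ = λ/(cμ) = 5.55/(5·4.15) = 5.55/20.75 = 0.2675

Final: 0.2675


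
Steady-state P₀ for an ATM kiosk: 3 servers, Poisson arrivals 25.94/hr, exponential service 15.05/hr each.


a = λ/μ = 25.94/15.05 = 1.7236; ρ = a/c = 0.5745
Σ_{k=0}^{2} a^k/k! (terms k=0..2) = 1.00000 + 1.72359 + 1.48538 = 4.20897
Tail: a^3/(3!(1−ρ)) = 5.12036/(6·0.4255) = 2.00576
P₀ = 1/(4.20897 + 2.00576) = 1/6.21473 = 0.160908

Final: 0.160908


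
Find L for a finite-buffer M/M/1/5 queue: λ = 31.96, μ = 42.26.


ρ = 31.96/42.26 = 0.7563
L = ρ[1 − (K+1)ρ^K + Kρ^(K+1)] / [(1−ρ)(1−ρ^(K+1))]
Numerator: 0.7563·(1 − 6·0.247392 + 5·0.187096) = 0.341172
Denominator: (0.2437)·(0.812904) = 0.198129
L = 0.341172/0.198129 = 1.7220

Final: 1.7220


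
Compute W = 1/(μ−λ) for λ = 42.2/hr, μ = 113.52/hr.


W = 1/(μ−λ) = 1/(113.52 − 42.2) = 1/71.32 = 0.01402 hr

Final: 0.01402 hr


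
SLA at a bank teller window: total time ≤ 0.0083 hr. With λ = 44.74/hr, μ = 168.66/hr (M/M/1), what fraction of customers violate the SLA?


W ~ Exponential(μ−λ) for M/M/1.
μ − λ = 168.66 − 44.74 = 123.9200
P(W > t) = e^{−(μ−λ)t} = e^{−1.0285} = 0.357530

Final: 0.357530


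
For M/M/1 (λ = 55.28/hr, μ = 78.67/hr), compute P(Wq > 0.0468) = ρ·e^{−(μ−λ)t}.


ρ = 55.28/78.67 = 0.7027
P(Wq > t) = ρ·e^{−(μ−λ)t} = 0.7027·e^{−1.0947}
= 0.7027·0.334656 = 0.235157

Final: 0.235157


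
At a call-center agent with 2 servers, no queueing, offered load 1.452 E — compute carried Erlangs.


B(2,1.452) = 0.300658 (Erlang-B)
Carried load = a(1 − B) = 1.452·(1 − 0.300658) = 1.452·0.699342 = 1.0154 E

Final: 1.0154 Erlangs


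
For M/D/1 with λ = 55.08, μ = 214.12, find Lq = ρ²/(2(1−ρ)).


ρ = 55.08/214.12 = 0.2572
M/D/1: Lq = ρ²/(2(1−ρ)) = 0.06617/(2·0.7428) = 0.04454

Final: 0.04454


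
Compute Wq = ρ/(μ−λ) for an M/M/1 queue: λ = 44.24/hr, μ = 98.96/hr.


ρ = 44.24/98.96 = 0.4470
Wq = ρ/(μ−λ) = 0.4470/(98.96 − 44.24) = 0.4470/54.72 = 0.008170 hr

Final: 0.008170 hr


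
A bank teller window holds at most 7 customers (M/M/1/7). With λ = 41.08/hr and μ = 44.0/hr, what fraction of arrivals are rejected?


ρ = λ/μ = 41.08/44.0 = 0.9336
P_K = (1−ρ)ρ^K/(1−ρ^(K+1)) = (0.06636·0.618364)/(1 − 0.577327)
= 0.041037/0.422673 = 0.097089

Final: 0.097089
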